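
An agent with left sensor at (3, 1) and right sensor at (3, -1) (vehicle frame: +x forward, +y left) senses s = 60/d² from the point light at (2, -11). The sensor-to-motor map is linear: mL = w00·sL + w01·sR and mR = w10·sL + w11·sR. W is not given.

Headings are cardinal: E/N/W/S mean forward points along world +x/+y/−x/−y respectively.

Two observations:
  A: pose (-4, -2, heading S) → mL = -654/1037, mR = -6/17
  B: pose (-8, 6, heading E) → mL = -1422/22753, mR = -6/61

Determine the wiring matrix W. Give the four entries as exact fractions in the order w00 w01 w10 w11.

obs A: pose=(-4,-2,S) → sL=60/61, sR=12/17, mL=-654/1037, mR=-6/17
obs B: pose=(-8,6,E) → sL=60/373, sR=12/61, mL=-1422/22753, mR=-6/61
sensor matrix S = [[60/61, 12/17], [60/373, 12/61]]; det S = 1886400/23594861
solve [mL_A; mL_B] = S·[w00; w01] and [mR_A; mR_B] = S·[w10; w11]:
  w00 = -1, w01 = 1/2, w10 = 0, w11 = -1/2

-1 1/2 0 -1/2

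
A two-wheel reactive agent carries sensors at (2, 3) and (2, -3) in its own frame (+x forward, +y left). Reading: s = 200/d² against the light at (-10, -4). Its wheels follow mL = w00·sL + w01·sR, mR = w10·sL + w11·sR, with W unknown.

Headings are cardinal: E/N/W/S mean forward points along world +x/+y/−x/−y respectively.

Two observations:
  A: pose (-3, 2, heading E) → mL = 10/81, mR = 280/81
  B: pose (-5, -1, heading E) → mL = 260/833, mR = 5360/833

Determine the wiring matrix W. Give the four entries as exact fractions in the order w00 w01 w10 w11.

obs A: pose=(-3,2,E) → sL=100/81, sR=20/9, mL=10/81, mR=280/81
obs B: pose=(-5,-1,E) → sL=40/17, sR=200/49, mL=260/833, mR=5360/833
sensor matrix S = [[100/81, 20/9], [40/17, 200/49]]; det S = -12800/67473
solve [mL_A; mL_B] = S·[w00; w01] and [mR_A; mR_B] = S·[w10; w11]:
  w00 = 1, w01 = -1/2, w10 = 1, w11 = 1

1 -1/2 1 1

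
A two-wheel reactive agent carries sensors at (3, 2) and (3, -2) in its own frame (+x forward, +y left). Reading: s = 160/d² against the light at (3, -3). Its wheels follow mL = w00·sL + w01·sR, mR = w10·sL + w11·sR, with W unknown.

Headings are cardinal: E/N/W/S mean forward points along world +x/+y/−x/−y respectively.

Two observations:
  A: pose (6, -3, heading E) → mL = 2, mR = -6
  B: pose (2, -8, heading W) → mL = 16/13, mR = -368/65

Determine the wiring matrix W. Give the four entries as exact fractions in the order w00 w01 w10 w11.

1/2 0 -1 -1/2

obs A: pose=(6,-3,E) → sL=4, sR=4, mL=2, mR=-6
obs B: pose=(2,-8,W) → sL=32/13, sR=32/5, mL=16/13, mR=-368/65
sensor matrix S = [[4, 4], [32/13, 32/5]]; det S = 1024/65
solve [mL_A; mL_B] = S·[w00; w01] and [mR_A; mR_B] = S·[w10; w11]:
  w00 = 1/2, w01 = 0, w10 = -1, w11 = -1/2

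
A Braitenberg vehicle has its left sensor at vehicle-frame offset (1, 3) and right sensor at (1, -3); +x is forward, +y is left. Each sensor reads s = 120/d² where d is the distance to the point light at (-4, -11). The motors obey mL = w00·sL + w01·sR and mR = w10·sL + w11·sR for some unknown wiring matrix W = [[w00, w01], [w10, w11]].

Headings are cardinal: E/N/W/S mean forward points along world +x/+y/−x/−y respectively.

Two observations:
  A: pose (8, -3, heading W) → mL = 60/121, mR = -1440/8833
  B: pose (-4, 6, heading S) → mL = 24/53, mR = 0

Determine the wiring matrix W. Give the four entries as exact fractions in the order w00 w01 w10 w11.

0 1 -1/2 1/2

obs A: pose=(8,-3,W) → sL=60/73, sR=60/121, mL=60/121, mR=-1440/8833
obs B: pose=(-4,6,S) → sL=24/53, sR=24/53, mL=24/53, mR=0
sensor matrix S = [[60/73, 60/121], [24/53, 24/53]]; det S = 69120/468149
solve [mL_A; mL_B] = S·[w00; w01] and [mR_A; mR_B] = S·[w10; w11]:
  w00 = 0, w01 = 1, w10 = -1/2, w11 = 1/2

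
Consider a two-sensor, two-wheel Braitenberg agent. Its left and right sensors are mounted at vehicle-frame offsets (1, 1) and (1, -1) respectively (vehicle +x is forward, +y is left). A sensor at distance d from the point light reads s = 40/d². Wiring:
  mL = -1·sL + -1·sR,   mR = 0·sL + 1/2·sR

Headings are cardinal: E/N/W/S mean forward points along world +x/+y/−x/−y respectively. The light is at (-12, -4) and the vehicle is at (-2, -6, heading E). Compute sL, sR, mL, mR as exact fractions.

20/61 4/13 -504/793 2/13

left sensor world pos  = (-1, -5); dL² = 122
right sensor world pos = (-1, -7); dR² = 130
sL = 40/122 = 20/61
sR = 40/130 = 4/13
mL = -1·sL + -1·sR = -504/793
mR = 0·sL + 1/2·sR = 2/13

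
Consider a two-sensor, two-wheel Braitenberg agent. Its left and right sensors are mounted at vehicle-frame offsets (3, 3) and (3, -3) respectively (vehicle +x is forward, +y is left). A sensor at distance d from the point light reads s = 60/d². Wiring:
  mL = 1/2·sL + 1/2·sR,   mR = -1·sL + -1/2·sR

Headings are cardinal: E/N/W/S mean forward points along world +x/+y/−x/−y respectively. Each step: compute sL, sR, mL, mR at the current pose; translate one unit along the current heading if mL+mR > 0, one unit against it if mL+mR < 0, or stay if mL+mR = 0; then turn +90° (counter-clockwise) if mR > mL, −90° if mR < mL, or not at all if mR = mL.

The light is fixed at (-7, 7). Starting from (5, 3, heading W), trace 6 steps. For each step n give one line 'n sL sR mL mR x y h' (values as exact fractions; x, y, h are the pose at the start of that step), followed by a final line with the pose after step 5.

0 6/13 30/41 318/533 -441/533 5 3 W
1 60/101 60/257 10740/25957 -18450/25957 6 3 N
2 3/13 3/16 87/416 -135/416 6 2 E
3 60/289 12/29 2604/8381 -3474/8381 5 2 S
4 6/13 30/41 318/533 -441/533 5 3 W
5 60/101 60/257 10740/25957 -18450/25957 6 3 N
final 6 2 E

n=0: pose=(5,3,W); sL=6/13, sR=30/41; mL=318/533, mR=-441/533; mL+mR=-3/13 → advance -1; mR−mL=-759/533 → turn -1·90°
n=1: pose=(6,3,N); sL=60/101, sR=60/257; mL=10740/25957, mR=-18450/25957; mL+mR=-30/101 → advance -1; mR−mL=-29190/25957 → turn -1·90°
n=2: pose=(6,2,E); sL=3/13, sR=3/16; mL=87/416, mR=-135/416; mL+mR=-3/26 → advance -1; mR−mL=-111/208 → turn -1·90°
n=3: pose=(5,2,S); sL=60/289, sR=12/29; mL=2604/8381, mR=-3474/8381; mL+mR=-30/289 → advance -1; mR−mL=-6078/8381 → turn -1·90°
n=4: pose=(5,3,W); sL=6/13, sR=30/41; mL=318/533, mR=-441/533; mL+mR=-3/13 → advance -1; mR−mL=-759/533 → turn -1·90°
n=5: pose=(6,3,N); sL=60/101, sR=60/257; mL=10740/25957, mR=-18450/25957; mL+mR=-30/101 → advance -1; mR−mL=-29190/25957 → turn -1·90°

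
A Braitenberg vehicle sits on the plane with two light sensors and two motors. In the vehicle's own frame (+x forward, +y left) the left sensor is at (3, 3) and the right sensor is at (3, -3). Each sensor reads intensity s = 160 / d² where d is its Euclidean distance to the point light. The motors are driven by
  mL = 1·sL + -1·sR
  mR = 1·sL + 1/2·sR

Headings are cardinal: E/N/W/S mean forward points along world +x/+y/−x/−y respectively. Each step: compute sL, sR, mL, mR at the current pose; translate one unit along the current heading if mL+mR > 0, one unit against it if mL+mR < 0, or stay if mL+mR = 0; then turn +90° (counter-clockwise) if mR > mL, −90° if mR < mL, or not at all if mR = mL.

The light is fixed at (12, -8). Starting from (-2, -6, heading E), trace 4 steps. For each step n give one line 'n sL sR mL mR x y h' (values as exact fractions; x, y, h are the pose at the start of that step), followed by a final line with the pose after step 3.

n=0: pose=(-2,-6,E); sL=80/73, sR=80/61; mL=-960/4453, mR=7800/4453; mL+mR=6840/4453 → advance +1; mR−mL=120/61 → turn +1·90°
n=1: pose=(-1,-6,N); sL=160/281, sR=32/25; mL=-4992/7025, mR=8496/7025; mL+mR=3504/7025 → advance +1; mR−mL=48/25 → turn +1·90°
n=2: pose=(-1,-5,W); sL=5/8, sR=40/73; mL=45/584, mR=525/584; mL+mR=285/292 → advance +1; mR−mL=60/73 → turn +1·90°
n=3: pose=(-2,-5,S); sL=160/121, sR=160/289; mL=26880/34969, mR=55920/34969; mL+mR=82800/34969 → advance +1; mR−mL=240/289 → turn +1·90°

0 80/73 80/61 -960/4453 7800/4453 -2 -6 E
1 160/281 32/25 -4992/7025 8496/7025 -1 -6 N
2 5/8 40/73 45/584 525/584 -1 -5 W
3 160/121 160/289 26880/34969 55920/34969 -2 -5 S
final -2 -6 E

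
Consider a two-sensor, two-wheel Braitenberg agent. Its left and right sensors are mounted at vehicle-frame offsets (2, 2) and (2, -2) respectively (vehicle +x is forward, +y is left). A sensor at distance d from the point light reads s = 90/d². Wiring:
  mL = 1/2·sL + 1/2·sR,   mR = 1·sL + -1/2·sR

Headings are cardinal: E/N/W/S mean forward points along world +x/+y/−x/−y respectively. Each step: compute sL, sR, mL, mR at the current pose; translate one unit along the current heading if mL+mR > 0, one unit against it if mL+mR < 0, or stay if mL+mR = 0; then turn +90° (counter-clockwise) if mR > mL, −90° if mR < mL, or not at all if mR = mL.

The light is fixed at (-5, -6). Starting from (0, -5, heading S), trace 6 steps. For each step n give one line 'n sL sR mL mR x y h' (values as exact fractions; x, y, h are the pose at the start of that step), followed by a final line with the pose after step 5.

0 9/5 9 27/5 -27/10 0 -5 S
1 90/13 90/13 90/13 45/13 0 -6 W
2 45/4 9/4 27/4 81/8 -1 -6 N
3 18 90/13 162/13 189/13 -1 -5 W
4 45/13 45 315/13 -495/26 -2 -5 S
5 18 18 18 9 -2 -6 W
final -3 -6 N

n=0: pose=(0,-5,S); sL=9/5, sR=9; mL=27/5, mR=-27/10; mL+mR=27/10 → advance +1; mR−mL=-81/10 → turn -1·90°
n=1: pose=(0,-6,W); sL=90/13, sR=90/13; mL=90/13, mR=45/13; mL+mR=135/13 → advance +1; mR−mL=-45/13 → turn -1·90°
n=2: pose=(-1,-6,N); sL=45/4, sR=9/4; mL=27/4, mR=81/8; mL+mR=135/8 → advance +1; mR−mL=27/8 → turn +1·90°
n=3: pose=(-1,-5,W); sL=18, sR=90/13; mL=162/13, mR=189/13; mL+mR=27 → advance +1; mR−mL=27/13 → turn +1·90°
n=4: pose=(-2,-5,S); sL=45/13, sR=45; mL=315/13, mR=-495/26; mL+mR=135/26 → advance +1; mR−mL=-1125/26 → turn -1·90°
n=5: pose=(-2,-6,W); sL=18, sR=18; mL=18, mR=9; mL+mR=27 → advance +1; mR−mL=-9 → turn -1·90°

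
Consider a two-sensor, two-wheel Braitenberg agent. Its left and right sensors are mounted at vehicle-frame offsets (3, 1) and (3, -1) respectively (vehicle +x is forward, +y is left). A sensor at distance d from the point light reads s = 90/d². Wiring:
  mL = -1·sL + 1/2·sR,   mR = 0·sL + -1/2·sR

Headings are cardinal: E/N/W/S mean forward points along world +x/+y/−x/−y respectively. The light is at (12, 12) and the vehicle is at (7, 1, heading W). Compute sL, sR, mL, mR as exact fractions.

45/104 45/82 -675/4264 -45/164

left sensor world pos  = (4, 0); dL² = 208
right sensor world pos = (4, 2); dR² = 164
sL = 90/208 = 45/104
sR = 90/164 = 45/82
mL = -1·sL + 1/2·sR = -675/4264
mR = 0·sL + -1/2·sR = -45/164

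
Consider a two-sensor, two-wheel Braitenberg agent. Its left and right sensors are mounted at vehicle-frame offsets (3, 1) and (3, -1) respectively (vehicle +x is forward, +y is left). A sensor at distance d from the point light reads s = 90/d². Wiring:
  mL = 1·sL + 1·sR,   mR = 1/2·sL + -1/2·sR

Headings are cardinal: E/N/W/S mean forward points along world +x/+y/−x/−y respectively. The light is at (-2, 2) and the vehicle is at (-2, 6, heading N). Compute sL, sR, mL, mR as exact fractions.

left sensor world pos  = (-3, 9); dL² = 50
right sensor world pos = (-1, 9); dR² = 50
sL = 90/50 = 9/5
sR = 90/50 = 9/5
mL = 1·sL + 1·sR = 18/5
mR = 1/2·sL + -1/2·sR = 0

9/5 9/5 18/5 0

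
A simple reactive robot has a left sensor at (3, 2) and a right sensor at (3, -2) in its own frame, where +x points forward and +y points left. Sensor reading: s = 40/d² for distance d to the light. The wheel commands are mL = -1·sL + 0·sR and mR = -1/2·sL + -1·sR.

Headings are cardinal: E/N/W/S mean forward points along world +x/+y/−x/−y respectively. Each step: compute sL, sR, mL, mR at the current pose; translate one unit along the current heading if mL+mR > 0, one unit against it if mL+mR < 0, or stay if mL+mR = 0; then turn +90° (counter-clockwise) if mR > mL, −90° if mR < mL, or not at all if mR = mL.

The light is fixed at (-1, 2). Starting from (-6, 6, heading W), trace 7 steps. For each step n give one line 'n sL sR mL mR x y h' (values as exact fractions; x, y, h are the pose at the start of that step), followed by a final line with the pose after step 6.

0 10/17 2/5 -10/17 -59/85 -6 6 W
1 8/17 40/53 -8/17 -892/901 -5 6 N
2 20/13 20 -20/13 -270/13 -5 5 E
3 40/9 40/49 -40/9 -1340/441 -6 5 S
4 1 5 -1 -11/2 -6 6 E
5 40/17 8/13 -40/17 -396/221 -7 6 S
6 20/29 20/9 -20/29 -670/261 -7 7 E
final -8 7 S

n=0: pose=(-6,6,W); sL=10/17, sR=2/5; mL=-10/17, mR=-59/85; mL+mR=-109/85 → advance -1; mR−mL=-9/85 → turn -1·90°
n=1: pose=(-5,6,N); sL=8/17, sR=40/53; mL=-8/17, mR=-892/901; mL+mR=-1316/901 → advance -1; mR−mL=-468/901 → turn -1·90°
n=2: pose=(-5,5,E); sL=20/13, sR=20; mL=-20/13, mR=-270/13; mL+mR=-290/13 → advance -1; mR−mL=-250/13 → turn -1·90°
n=3: pose=(-6,5,S); sL=40/9, sR=40/49; mL=-40/9, mR=-1340/441; mL+mR=-1100/147 → advance -1; mR−mL=620/441 → turn +1·90°
n=4: pose=(-6,6,E); sL=1, sR=5; mL=-1, mR=-11/2; mL+mR=-13/2 → advance -1; mR−mL=-9/2 → turn -1·90°
n=5: pose=(-7,6,S); sL=40/17, sR=8/13; mL=-40/17, mR=-396/221; mL+mR=-916/221 → advance -1; mR−mL=124/221 → turn +1·90°
n=6: pose=(-7,7,E); sL=20/29, sR=20/9; mL=-20/29, mR=-670/261; mL+mR=-850/261 → advance -1; mR−mL=-490/261 → turn -1·90°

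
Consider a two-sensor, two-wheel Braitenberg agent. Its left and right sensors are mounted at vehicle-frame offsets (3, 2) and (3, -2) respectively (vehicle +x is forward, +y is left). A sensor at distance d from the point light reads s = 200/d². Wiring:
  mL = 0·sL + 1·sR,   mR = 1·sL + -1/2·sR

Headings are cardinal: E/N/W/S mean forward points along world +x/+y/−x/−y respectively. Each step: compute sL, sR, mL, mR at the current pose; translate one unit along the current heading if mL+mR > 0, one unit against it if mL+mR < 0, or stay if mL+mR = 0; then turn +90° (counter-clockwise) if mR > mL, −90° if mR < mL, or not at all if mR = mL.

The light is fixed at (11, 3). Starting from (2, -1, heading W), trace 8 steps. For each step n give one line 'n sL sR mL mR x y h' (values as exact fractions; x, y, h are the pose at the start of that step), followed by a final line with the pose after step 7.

0 10/9 50/37 50/37 145/333 2 -1 W
1 40/29 40/13 40/13 -60/377 1 -1 N
2 4 100/37 100/37 98/37 1 0 E
3 40/17 200/157 200/157 4580/2669 2 0 S
4 5 25/9 25/9 65/18 2 -1 E
5 200/101 200/37 200/37 -2700/3737 3 -1 N
6 100/13 4 4 74/13 3 0 E
7 200/81 8 8 -124/81 4 0 N
final 4 1 E

n=0: pose=(2,-1,W); sL=10/9, sR=50/37; mL=50/37, mR=145/333; mL+mR=595/333 → advance +1; mR−mL=-305/333 → turn -1·90°
n=1: pose=(1,-1,N); sL=40/29, sR=40/13; mL=40/13, mR=-60/377; mL+mR=1100/377 → advance +1; mR−mL=-1220/377 → turn -1·90°
n=2: pose=(1,0,E); sL=4, sR=100/37; mL=100/37, mR=98/37; mL+mR=198/37 → advance +1; mR−mL=-2/37 → turn -1·90°
n=3: pose=(2,0,S); sL=40/17, sR=200/157; mL=200/157, mR=4580/2669; mL+mR=7980/2669 → advance +1; mR−mL=1180/2669 → turn +1·90°
n=4: pose=(2,-1,E); sL=5, sR=25/9; mL=25/9, mR=65/18; mL+mR=115/18 → advance +1; mR−mL=5/6 → turn +1·90°
n=5: pose=(3,-1,N); sL=200/101, sR=200/37; mL=200/37, mR=-2700/3737; mL+mR=17500/3737 → advance +1; mR−mL=-22900/3737 → turn -1·90°
n=6: pose=(3,0,E); sL=100/13, sR=4; mL=4, mR=74/13; mL+mR=126/13 → advance +1; mR−mL=22/13 → turn +1·90°
n=7: pose=(4,0,N); sL=200/81, sR=8; mL=8, mR=-124/81; mL+mR=524/81 → advance +1; mR−mL=-772/81 → turn -1·90°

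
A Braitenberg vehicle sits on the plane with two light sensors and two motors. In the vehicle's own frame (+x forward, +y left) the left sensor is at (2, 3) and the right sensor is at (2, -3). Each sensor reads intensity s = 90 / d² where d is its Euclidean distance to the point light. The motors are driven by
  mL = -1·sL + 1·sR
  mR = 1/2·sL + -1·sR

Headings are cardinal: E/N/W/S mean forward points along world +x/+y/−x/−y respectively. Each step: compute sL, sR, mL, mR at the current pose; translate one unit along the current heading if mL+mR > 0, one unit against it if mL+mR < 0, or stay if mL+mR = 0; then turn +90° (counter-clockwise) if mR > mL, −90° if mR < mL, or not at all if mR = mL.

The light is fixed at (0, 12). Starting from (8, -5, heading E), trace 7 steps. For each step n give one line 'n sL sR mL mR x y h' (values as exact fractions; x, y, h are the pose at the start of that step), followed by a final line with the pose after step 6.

n=0: pose=(8,-5,E); sL=45/148, sR=9/50; mL=-459/3700, mR=-207/7400; mL+mR=-45/296 → advance -1; mR−mL=711/7400 → turn +1·90°
n=1: pose=(7,-5,N); sL=90/241, sR=18/65; mL=-1512/15665, mR=-1413/15665; mL+mR=-45/241 → advance -1; mR−mL=99/15665 → turn +1·90°
n=2: pose=(7,-6,W); sL=45/233, sR=9/25; mL=972/5825, mR=-3069/11650; mL+mR=-45/466 → advance -1; mR−mL=-5013/11650 → turn -1·90°
n=3: pose=(8,-6,N); sL=90/281, sR=90/377; mL=-8640/105937, mR=-8325/105937; mL+mR=-45/281 → advance -1; mR−mL=315/105937 → turn +1·90°
n=4: pose=(8,-7,W); sL=9/52, sR=45/146; mL=513/3796, mR=-1683/7592; mL+mR=-9/104 → advance -1; mR−mL=-2709/7592 → turn -1·90°
n=5: pose=(9,-7,N); sL=18/65, sR=90/433; mL=-1944/28145, mR=-1953/28145; mL+mR=-9/65 → advance -1; mR−mL=-9/28145 → turn -1·90°
n=6: pose=(9,-8,E); sL=9/41, sR=9/65; mL=-216/2665, mR=-153/5330; mL+mR=-9/82 → advance -1; mR−mL=279/5330 → turn +1·90°

0 45/148 9/50 -459/3700 -207/7400 8 -5 E
1 90/241 18/65 -1512/15665 -1413/15665 7 -5 N
2 45/233 9/25 972/5825 -3069/11650 7 -6 W
3 90/281 90/377 -8640/105937 -8325/105937 8 -6 N
4 9/52 45/146 513/3796 -1683/7592 8 -7 W
5 18/65 90/433 -1944/28145 -1953/28145 9 -7 N
6 9/41 9/65 -216/2665 -153/5330 9 -8 E
final 8 -8 N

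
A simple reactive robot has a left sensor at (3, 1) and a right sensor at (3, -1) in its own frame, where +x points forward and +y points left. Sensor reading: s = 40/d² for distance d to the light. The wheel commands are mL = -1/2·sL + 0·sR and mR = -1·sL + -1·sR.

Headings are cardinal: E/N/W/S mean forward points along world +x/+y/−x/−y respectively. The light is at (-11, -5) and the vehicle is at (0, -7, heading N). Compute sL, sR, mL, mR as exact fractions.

left sensor world pos  = (-1, -4); dL² = 101
right sensor world pos = (1, -4); dR² = 145
sL = 40/101 = 40/101
sR = 40/145 = 8/29
mL = -1/2·sL + 0·sR = -20/101
mR = -1·sL + -1·sR = -1968/2929

40/101 8/29 -20/101 -1968/2929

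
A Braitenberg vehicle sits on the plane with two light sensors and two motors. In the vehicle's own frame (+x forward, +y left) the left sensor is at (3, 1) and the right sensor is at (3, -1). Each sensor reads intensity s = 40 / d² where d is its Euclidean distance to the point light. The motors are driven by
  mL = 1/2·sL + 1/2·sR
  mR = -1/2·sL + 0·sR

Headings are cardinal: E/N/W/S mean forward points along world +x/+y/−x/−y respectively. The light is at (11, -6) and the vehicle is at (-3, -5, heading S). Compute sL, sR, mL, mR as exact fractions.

40/173 40/229 8040/39617 -20/173

left sensor world pos  = (-2, -8); dL² = 173
right sensor world pos = (-4, -8); dR² = 229
sL = 40/173 = 40/173
sR = 40/229 = 40/229
mL = 1/2·sL + 1/2·sR = 8040/39617
mR = -1/2·sL + 0·sR = -20/173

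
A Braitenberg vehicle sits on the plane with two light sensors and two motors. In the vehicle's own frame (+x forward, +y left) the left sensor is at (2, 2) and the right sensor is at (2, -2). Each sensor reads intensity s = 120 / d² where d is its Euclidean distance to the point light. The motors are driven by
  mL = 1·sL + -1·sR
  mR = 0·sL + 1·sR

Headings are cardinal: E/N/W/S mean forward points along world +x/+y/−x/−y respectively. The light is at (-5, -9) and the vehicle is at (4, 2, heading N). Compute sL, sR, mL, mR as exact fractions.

60/109 12/29 432/3161 12/29

left sensor world pos  = (2, 4); dL² = 218
right sensor world pos = (6, 4); dR² = 290
sL = 120/218 = 60/109
sR = 120/290 = 12/29
mL = 1·sL + -1·sR = 432/3161
mR = 0·sL + 1·sR = 12/29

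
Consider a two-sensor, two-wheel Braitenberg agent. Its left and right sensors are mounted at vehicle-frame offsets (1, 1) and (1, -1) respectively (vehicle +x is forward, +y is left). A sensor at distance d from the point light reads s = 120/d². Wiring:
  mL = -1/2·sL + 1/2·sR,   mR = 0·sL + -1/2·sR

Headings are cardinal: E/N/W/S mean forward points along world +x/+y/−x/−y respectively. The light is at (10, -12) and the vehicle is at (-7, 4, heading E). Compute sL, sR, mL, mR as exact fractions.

left sensor world pos  = (-6, 5); dL² = 545
right sensor world pos = (-6, 3); dR² = 481
sL = 120/545 = 24/109
sR = 120/481 = 120/481
mL = -1/2·sL + 1/2·sR = 768/52429
mR = 0·sL + -1/2·sR = -60/481

24/109 120/481 768/52429 -60/481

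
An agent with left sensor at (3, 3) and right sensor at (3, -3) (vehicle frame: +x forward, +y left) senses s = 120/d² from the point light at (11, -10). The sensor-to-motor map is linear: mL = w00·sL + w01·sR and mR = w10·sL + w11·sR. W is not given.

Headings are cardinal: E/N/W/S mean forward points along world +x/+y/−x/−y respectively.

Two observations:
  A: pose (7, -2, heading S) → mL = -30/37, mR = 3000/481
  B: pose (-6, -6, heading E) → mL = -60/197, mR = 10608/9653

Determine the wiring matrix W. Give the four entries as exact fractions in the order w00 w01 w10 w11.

obs A: pose=(7,-2,S) → sL=60/13, sR=60/37, mL=-30/37, mR=3000/481
obs B: pose=(-6,-6,E) → sL=24/49, sR=120/197, mL=-60/197, mR=10608/9653
sensor matrix S = [[60/13, 60/37], [24/49, 120/197]]; det S = 9365760/4643093
solve [mL_A; mL_B] = S·[w00; w01] and [mR_A; mR_B] = S·[w10; w11]:
  w00 = 0, w01 = -1/2, w10 = 1, w11 = 1

0 -1/2 1 1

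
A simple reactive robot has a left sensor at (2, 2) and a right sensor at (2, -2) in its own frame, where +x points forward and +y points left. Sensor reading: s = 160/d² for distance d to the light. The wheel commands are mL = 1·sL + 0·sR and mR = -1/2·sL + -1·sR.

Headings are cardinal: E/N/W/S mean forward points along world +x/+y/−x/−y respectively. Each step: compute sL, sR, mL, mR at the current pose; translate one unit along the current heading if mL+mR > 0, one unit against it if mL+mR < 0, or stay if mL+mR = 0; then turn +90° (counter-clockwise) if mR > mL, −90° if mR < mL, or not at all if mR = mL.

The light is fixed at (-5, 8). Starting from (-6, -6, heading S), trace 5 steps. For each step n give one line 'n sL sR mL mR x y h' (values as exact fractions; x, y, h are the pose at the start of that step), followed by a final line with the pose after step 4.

0 160/257 32/53 160/257 -12464/13621 -6 -6 S
1 80/117 16/13 80/117 -184/117 -6 -5 W
2 32/25 32/25 32/25 -48/25 -5 -5 N
3 40/37 8/13 40/37 -556/481 -5 -6 E
4 160/257 32/53 160/257 -12464/13621 -6 -6 S
final -6 -5 W

n=0: pose=(-6,-6,S); sL=160/257, sR=32/53; mL=160/257, mR=-12464/13621; mL+mR=-3984/13621 → advance -1; mR−mL=-20944/13621 → turn -1·90°
n=1: pose=(-6,-5,W); sL=80/117, sR=16/13; mL=80/117, mR=-184/117; mL+mR=-8/9 → advance -1; mR−mL=-88/39 → turn -1·90°
n=2: pose=(-5,-5,N); sL=32/25, sR=32/25; mL=32/25, mR=-48/25; mL+mR=-16/25 → advance -1; mR−mL=-16/5 → turn -1·90°
n=3: pose=(-5,-6,E); sL=40/37, sR=8/13; mL=40/37, mR=-556/481; mL+mR=-36/481 → advance -1; mR−mL=-1076/481 → turn -1·90°
n=4: pose=(-6,-6,S); sL=160/257, sR=32/53; mL=160/257, mR=-12464/13621; mL+mR=-3984/13621 → advance -1; mR−mL=-20944/13621 → turn -1·90°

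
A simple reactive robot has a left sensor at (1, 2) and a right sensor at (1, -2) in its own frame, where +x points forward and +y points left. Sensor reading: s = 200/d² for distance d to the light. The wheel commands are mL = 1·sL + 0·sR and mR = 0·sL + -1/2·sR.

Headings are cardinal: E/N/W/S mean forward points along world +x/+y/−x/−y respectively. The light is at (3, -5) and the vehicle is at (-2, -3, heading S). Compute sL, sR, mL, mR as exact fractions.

20 4 20 -2

left sensor world pos  = (0, -4); dL² = 10
right sensor world pos = (-4, -4); dR² = 50
sL = 200/10 = 20
sR = 200/50 = 4
mL = 1·sL + 0·sR = 20
mR = 0·sL + -1/2·sR = -2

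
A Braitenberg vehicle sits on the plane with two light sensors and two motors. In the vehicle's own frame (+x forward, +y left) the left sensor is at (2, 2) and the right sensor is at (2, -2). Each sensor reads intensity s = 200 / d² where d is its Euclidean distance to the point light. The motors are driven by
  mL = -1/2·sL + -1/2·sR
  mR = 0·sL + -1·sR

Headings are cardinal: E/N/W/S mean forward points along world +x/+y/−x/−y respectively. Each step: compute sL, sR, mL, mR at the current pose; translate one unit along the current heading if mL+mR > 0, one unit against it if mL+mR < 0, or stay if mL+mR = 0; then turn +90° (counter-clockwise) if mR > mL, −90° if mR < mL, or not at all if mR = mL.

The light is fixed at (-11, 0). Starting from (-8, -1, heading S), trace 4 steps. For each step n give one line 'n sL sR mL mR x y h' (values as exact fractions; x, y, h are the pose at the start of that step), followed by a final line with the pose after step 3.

n=0: pose=(-8,-1,S); sL=100/17, sR=20; mL=-220/17, mR=-20; mL+mR=-560/17 → advance -1; mR−mL=-120/17 → turn -1·90°
n=1: pose=(-8,0,W); sL=40, sR=40; mL=-40, mR=-40; mL+mR=-80 → advance -1; mR−mL=0 → turn +0·90°
n=2: pose=(-7,0,W); sL=25, sR=25; mL=-25, mR=-25; mL+mR=-50 → advance -1; mR−mL=0 → turn +0·90°
n=3: pose=(-6,0,W); sL=200/13, sR=200/13; mL=-200/13, mR=-200/13; mL+mR=-400/13 → advance -1; mR−mL=0 → turn +0·90°

0 100/17 20 -220/17 -20 -8 -1 S
1 40 40 -40 -40 -8 0 W
2 25 25 -25 -25 -7 0 W
3 200/13 200/13 -200/13 -200/13 -6 0 W
final -5 0 W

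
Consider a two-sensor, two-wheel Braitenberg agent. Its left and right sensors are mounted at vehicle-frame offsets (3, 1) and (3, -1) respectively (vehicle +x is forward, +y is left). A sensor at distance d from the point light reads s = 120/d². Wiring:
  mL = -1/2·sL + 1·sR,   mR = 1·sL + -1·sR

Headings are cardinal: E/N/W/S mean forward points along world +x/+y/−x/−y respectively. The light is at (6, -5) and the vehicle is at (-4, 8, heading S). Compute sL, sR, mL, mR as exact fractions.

left sensor world pos  = (-3, 5); dL² = 181
right sensor world pos = (-5, 5); dR² = 221
sL = 120/181 = 120/181
sR = 120/221 = 120/221
mL = -1/2·sL + 1·sR = 8460/40001
mR = 1·sL + -1·sR = 4800/40001

120/181 120/221 8460/40001 4800/40001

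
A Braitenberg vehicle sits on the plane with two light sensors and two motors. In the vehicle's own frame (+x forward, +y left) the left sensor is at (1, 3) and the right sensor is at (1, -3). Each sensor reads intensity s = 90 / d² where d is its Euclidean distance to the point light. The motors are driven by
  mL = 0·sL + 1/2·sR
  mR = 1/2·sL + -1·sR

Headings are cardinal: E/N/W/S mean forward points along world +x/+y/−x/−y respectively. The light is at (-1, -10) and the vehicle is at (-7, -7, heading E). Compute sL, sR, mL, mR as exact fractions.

90/61 18/5 9/5 -873/305

left sensor world pos  = (-6, -4); dL² = 61
right sensor world pos = (-6, -10); dR² = 25
sL = 90/61 = 90/61
sR = 90/25 = 18/5
mL = 0·sL + 1/2·sR = 9/5
mR = 1/2·sL + -1·sR = -873/305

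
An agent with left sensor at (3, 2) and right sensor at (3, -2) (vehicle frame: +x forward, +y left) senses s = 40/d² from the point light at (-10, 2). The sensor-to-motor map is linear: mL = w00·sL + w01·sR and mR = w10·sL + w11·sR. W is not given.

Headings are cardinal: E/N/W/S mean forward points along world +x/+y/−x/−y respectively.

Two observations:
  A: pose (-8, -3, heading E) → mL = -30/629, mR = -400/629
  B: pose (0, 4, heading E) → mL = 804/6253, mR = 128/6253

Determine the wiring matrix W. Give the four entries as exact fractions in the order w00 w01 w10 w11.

-1/2 1 -1 1

obs A: pose=(-8,-3,E) → sL=20/17, sR=20/37, mL=-30/629, mR=-400/629
obs B: pose=(0,4,E) → sL=8/37, sR=40/169, mL=804/6253, mR=128/6253
sensor matrix S = [[20/17, 20/37], [8/37, 40/169]]; det S = 635520/3933137
solve [mL_A; mL_B] = S·[w00; w01] and [mR_A; mR_B] = S·[w10; w11]:
  w00 = -1/2, w01 = 1, w10 = -1, w11 = 1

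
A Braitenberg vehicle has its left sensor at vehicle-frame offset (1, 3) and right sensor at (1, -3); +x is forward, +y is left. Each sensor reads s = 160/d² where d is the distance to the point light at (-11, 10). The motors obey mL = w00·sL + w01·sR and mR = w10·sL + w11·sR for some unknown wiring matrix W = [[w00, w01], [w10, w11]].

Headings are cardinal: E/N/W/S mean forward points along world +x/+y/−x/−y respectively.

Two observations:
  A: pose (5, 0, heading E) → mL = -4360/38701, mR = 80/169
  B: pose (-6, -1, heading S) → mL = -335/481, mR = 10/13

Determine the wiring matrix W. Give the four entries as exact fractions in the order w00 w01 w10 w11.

obs A: pose=(5,0,E) → sL=80/169, sR=80/229, mL=-4360/38701, mR=80/169
obs B: pose=(-6,-1,S) → sL=10/13, sR=40/37, mL=-335/481, mR=10/13
sensor matrix S = [[80/169, 80/229], [10/13, 40/37]]; det S = 348000/1431937
solve [mL_A; mL_B] = S·[w00; w01] and [mR_A; mR_B] = S·[w10; w11]:
  w00 = 1/2, w01 = -1, w10 = 1, w11 = 0

1/2 -1 1 0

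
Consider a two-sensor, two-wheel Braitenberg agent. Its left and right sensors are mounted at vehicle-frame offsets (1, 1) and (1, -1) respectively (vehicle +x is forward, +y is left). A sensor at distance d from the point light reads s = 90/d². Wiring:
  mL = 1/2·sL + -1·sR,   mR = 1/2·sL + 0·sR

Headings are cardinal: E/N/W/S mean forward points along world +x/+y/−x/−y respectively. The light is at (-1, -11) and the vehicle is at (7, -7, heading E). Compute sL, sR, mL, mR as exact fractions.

45/53 1 -61/106 45/106

left sensor world pos  = (8, -6); dL² = 106
right sensor world pos = (8, -8); dR² = 90
sL = 90/106 = 45/53
sR = 90/90 = 1
mL = 1/2·sL + -1·sR = -61/106
mR = 1/2·sL + 0·sR = 45/106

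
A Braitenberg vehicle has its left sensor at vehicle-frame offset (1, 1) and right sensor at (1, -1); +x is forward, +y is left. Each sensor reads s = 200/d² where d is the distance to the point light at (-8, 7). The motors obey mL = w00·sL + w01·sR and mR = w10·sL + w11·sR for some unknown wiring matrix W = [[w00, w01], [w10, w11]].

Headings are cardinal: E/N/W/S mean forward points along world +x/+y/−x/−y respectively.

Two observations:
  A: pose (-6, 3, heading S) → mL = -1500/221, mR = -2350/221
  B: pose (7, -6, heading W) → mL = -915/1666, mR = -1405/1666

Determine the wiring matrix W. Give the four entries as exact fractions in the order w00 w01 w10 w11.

obs A: pose=(-6,3,S) → sL=100/17, sR=100/13, mL=-1500/221, mR=-2350/221
obs B: pose=(7,-6,W) → sL=25/49, sR=10/17, mL=-915/1666, mR=-1405/1666
sensor matrix S = [[100/17, 100/13], [25/49, 10/17]]; det S = -85500/184093
solve [mL_A; mL_B] = S·[w00; w01] and [mR_A; mR_B] = S·[w10; w11]:
  w00 = -1/2, w01 = -1/2, w10 = -1/2, w11 = -1

-1/2 -1/2 -1/2 -1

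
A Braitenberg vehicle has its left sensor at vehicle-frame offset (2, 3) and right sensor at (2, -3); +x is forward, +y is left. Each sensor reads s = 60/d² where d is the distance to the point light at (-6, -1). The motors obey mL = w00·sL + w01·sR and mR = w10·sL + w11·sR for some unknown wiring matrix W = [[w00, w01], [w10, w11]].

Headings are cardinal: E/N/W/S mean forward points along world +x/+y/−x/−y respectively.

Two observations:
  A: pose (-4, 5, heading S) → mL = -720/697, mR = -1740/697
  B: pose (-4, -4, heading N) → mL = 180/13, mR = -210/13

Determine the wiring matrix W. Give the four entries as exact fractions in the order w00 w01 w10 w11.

obs A: pose=(-4,5,S) → sL=60/41, sR=60/17, mL=-720/697, mR=-1740/697
obs B: pose=(-4,-4,N) → sL=30, sR=30/13, mL=180/13, mR=-210/13
sensor matrix S = [[60/41, 60/17], [30, 30/13]]; det S = -928800/9061
solve [mL_A; mL_B] = S·[w00; w01] and [mR_A; mR_B] = S·[w10; w11]:
  w00 = 1/2, w01 = -1/2, w10 = -1/2, w11 = -1/2

1/2 -1/2 -1/2 -1/2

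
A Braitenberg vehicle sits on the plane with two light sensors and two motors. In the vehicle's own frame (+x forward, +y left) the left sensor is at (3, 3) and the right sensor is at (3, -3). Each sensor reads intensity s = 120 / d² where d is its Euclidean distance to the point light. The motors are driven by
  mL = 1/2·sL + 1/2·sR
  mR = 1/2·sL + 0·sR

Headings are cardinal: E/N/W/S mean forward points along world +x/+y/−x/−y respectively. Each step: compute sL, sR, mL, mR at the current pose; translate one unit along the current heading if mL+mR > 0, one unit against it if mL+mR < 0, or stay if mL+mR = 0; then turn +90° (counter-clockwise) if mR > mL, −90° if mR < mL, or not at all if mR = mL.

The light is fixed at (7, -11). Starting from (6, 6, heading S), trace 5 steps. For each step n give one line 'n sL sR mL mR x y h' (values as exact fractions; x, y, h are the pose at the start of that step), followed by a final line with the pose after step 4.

n=0: pose=(6,6,S); sL=3/5, sR=30/53; mL=309/530, mR=3/10; mL+mR=234/265 → advance +1; mR−mL=-15/53 → turn -1·90°
n=1: pose=(6,5,W); sL=24/37, sR=120/377; mL=6744/13949, mR=12/37; mL+mR=11268/13949 → advance +1; mR−mL=-60/377 → turn -1·90°
n=2: pose=(5,5,N); sL=60/193, sR=60/181; mL=11220/34933, mR=30/193; mL+mR=16650/34933 → advance +1; mR−mL=-30/181 → turn -1·90°
n=3: pose=(5,6,E); sL=120/401, sR=120/197; mL=35880/78997, mR=60/401; mL+mR=47700/78997 → advance +1; mR−mL=-60/197 → turn -1·90°
n=4: pose=(6,6,S); sL=3/5, sR=30/53; mL=309/530, mR=3/10; mL+mR=234/265 → advance +1; mR−mL=-15/53 → turn -1·90°

0 3/5 30/53 309/530 3/10 6 6 S
1 24/37 120/377 6744/13949 12/37 6 5 W
2 60/193 60/181 11220/34933 30/193 5 5 N
3 120/401 120/197 35880/78997 60/401 5 6 E
4 3/5 30/53 309/530 3/10 6 6 S
final 6 5 W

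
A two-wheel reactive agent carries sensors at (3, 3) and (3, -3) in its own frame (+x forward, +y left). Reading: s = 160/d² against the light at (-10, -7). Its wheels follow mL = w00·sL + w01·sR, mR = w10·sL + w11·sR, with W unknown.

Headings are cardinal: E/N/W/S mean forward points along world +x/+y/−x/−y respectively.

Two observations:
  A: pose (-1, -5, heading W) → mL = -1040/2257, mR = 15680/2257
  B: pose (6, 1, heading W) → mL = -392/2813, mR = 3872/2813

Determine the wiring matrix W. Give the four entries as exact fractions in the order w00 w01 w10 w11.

obs A: pose=(-1,-5,W) → sL=160/37, sR=160/61, mL=-1040/2257, mR=15680/2257
obs B: pose=(6,1,W) → sL=80/97, sR=16/29, mL=-392/2813, mR=3872/2813
sensor matrix S = [[160/37, 160/61], [80/97, 16/29]]; det S = 1413120/6348941
solve [mL_A; mL_B] = S·[w00; w01] and [mR_A; mR_B] = S·[w10; w11]:
  w00 = 1/2, w01 = -1, w10 = 1, w11 = 1

1/2 -1 1 1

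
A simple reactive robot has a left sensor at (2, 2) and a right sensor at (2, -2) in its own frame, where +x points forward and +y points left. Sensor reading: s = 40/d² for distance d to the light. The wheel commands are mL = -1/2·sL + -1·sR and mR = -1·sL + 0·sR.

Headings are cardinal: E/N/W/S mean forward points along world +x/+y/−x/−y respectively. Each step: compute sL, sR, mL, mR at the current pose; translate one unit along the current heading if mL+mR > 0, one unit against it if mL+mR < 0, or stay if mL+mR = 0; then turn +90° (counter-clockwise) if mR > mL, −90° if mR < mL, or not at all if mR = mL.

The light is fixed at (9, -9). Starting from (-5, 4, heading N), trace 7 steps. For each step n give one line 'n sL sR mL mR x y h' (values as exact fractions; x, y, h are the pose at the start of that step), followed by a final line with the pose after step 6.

n=0: pose=(-5,4,N); sL=40/481, sR=40/369; mL=-26620/177489, mR=-40/481; mL+mR=-41380/177489 → advance -1; mR−mL=11860/177489 → turn +1·90°
n=1: pose=(-5,3,W); sL=10/89, sR=10/113; mL=-1455/10057, mR=-10/89; mL+mR=-2585/10057 → advance -1; mR−mL=325/10057 → turn +1·90°
n=2: pose=(-4,3,S); sL=40/221, sR=8/65; mL=-236/1105, mR=-40/221; mL+mR=-436/1105 → advance -1; mR−mL=36/1105 → turn +1·90°
n=3: pose=(-4,4,E); sL=20/173, sR=20/121; mL=-4670/20933, mR=-20/173; mL+mR=-7090/20933 → advance -1; mR−mL=2250/20933 → turn +1·90°
n=4: pose=(-5,4,N); sL=40/481, sR=40/369; mL=-26620/177489, mR=-40/481; mL+mR=-41380/177489 → advance -1; mR−mL=11860/177489 → turn +1·90°
n=5: pose=(-5,3,W); sL=10/89, sR=10/113; mL=-1455/10057, mR=-10/89; mL+mR=-2585/10057 → advance -1; mR−mL=325/10057 → turn +1·90°
n=6: pose=(-4,3,S); sL=40/221, sR=8/65; mL=-236/1105, mR=-40/221; mL+mR=-436/1105 → advance -1; mR−mL=36/1105 → turn +1·90°

0 40/481 40/369 -26620/177489 -40/481 -5 4 N
1 10/89 10/113 -1455/10057 -10/89 -5 3 W
2 40/221 8/65 -236/1105 -40/221 -4 3 S
3 20/173 20/121 -4670/20933 -20/173 -4 4 E
4 40/481 40/369 -26620/177489 -40/481 -5 4 N
5 10/89 10/113 -1455/10057 -10/89 -5 3 W
6 40/221 8/65 -236/1105 -40/221 -4 3 S
final -4 4 E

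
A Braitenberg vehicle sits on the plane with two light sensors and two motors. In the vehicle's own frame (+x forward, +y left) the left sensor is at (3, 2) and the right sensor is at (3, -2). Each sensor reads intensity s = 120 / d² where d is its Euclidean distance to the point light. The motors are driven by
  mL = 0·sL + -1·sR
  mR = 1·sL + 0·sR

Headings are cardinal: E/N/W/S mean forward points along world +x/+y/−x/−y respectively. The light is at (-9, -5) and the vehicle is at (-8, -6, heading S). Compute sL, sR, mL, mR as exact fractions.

24/5 120/17 -120/17 24/5

left sensor world pos  = (-6, -9); dL² = 25
right sensor world pos = (-10, -9); dR² = 17
sL = 120/25 = 24/5
sR = 120/17 = 120/17
mL = 0·sL + -1·sR = -120/17
mR = 1·sL + 0·sR = 24/5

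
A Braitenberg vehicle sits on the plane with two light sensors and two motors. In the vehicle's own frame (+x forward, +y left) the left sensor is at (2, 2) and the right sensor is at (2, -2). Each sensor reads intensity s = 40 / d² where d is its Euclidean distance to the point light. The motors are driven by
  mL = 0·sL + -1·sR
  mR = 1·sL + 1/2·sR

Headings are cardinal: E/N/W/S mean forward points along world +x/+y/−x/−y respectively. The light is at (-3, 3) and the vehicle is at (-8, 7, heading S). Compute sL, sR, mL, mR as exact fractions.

left sensor world pos  = (-6, 5); dL² = 13
right sensor world pos = (-10, 5); dR² = 53
sL = 40/13 = 40/13
sR = 40/53 = 40/53
mL = 0·sL + -1·sR = -40/53
mR = 1·sL + 1/2·sR = 2380/689

40/13 40/53 -40/53 2380/689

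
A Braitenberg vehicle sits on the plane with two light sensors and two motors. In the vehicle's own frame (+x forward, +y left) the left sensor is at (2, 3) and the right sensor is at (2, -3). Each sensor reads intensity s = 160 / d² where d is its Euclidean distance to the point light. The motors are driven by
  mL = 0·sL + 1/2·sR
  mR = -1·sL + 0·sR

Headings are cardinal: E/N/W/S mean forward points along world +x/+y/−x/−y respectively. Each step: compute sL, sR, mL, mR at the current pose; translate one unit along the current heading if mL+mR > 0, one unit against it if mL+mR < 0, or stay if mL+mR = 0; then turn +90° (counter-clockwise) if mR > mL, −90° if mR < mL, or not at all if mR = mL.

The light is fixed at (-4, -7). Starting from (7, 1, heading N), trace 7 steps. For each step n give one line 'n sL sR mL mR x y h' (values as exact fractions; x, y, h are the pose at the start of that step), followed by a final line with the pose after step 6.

0 40/41 20/37 10/37 -40/41 7 1 N
1 160/269 32/37 16/37 -160/269 7 0 E
2 80/97 80/37 40/37 -80/97 6 0 S
3 160/73 32/29 16/29 -160/73 6 -1 W
4 5/4 8/13 4/13 -5/4 7 -1 N
5 160/233 160/173 80/173 -160/233 7 -2 E
6 80/89 80/29 40/29 -80/89 6 -2 S
final 6 -3 W

n=0: pose=(7,1,N); sL=40/41, sR=20/37; mL=10/37, mR=-40/41; mL+mR=-1070/1517 → advance -1; mR−mL=-1890/1517 → turn -1·90°
n=1: pose=(7,0,E); sL=160/269, sR=32/37; mL=16/37, mR=-160/269; mL+mR=-1616/9953 → advance -1; mR−mL=-10224/9953 → turn -1·90°
n=2: pose=(6,0,S); sL=80/97, sR=80/37; mL=40/37, mR=-80/97; mL+mR=920/3589 → advance +1; mR−mL=-6840/3589 → turn -1·90°
n=3: pose=(6,-1,W); sL=160/73, sR=32/29; mL=16/29, mR=-160/73; mL+mR=-3472/2117 → advance -1; mR−mL=-5808/2117 → turn -1·90°
n=4: pose=(7,-1,N); sL=5/4, sR=8/13; mL=4/13, mR=-5/4; mL+mR=-49/52 → advance -1; mR−mL=-81/52 → turn -1·90°
n=5: pose=(7,-2,E); sL=160/233, sR=160/173; mL=80/173, mR=-160/233; mL+mR=-9040/40309 → advance -1; mR−mL=-46320/40309 → turn -1·90°
n=6: pose=(6,-2,S); sL=80/89, sR=80/29; mL=40/29, mR=-80/89; mL+mR=1240/2581 → advance +1; mR−mL=-5880/2581 → turn -1·90°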